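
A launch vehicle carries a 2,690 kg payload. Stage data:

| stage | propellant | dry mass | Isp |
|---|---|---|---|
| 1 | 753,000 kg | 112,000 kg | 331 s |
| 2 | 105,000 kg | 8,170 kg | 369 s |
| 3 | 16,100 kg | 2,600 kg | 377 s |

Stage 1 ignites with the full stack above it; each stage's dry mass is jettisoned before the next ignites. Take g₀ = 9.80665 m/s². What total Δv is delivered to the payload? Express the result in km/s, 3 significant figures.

Ignition mass of stage 1 = 753,000+112,000 + 105,000+8,170 + 16,100+2,600 + 2,690 = 999,560 kg.
Stage 1: m₀ = 999,560 kg, m_f = 999,560 − 753,000 = 246,560 kg; Δv = 331×9.80665×ln(4.054) = 3246.0×1.3997 ≈ 4543 m/s.
Stage 2: m₀ = 134,560 kg, m_f = 134,560 − 105,000 = 29,560 kg; Δv = 369×9.80665×ln(4.552) = 3618.7×1.5156 ≈ 5484 m/s.
Stage 3: m₀ = 21,390 kg, m_f = 21,390 − 16,100 = 5,290 kg; Δv = 377×9.80665×ln(4.043) = 3697.1×1.3971 ≈ 5165 m/s.
Total Δv = 4543 + 5484 + 5165 = 15192 m/s.

Δv ≈ 15.2 km/s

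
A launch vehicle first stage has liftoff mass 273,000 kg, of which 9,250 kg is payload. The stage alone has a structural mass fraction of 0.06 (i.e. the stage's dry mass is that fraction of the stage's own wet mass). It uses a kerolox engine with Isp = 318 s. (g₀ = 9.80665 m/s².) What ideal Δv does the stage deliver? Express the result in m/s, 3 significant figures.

Δv ≈ 7450 m/s

Stage wet mass = m₀ − payload = 273,000 − 9,250 = 263,750 kg.
Stage dry mass = ε × stage wet mass = 0.06 × 263,750 = 15,825 kg.
Burnout mass m_f = stage dry + payload = 15,825 + 9,250 = 25,075 kg.
v_e = Isp · g₀ = 318 × 9.80665 = 3118.5 m/s.
From the ideal rocket equation, Δv = v_e · ln(273,000/25,075) = 3118.5 × ln(10.89) = 3118.5 × 2.3876 ≈ 7446 m/s.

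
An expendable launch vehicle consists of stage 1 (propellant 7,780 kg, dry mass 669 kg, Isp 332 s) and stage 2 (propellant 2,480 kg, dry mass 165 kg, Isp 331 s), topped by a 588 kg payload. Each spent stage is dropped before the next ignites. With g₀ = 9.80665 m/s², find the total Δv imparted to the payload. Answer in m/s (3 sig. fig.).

Ignition mass of stage 1 = 7,780+669 + 2,480+165 + 588 = 11,682 kg.
Stage 1: m₀ = 11,682 kg, m_f = 11,682 − 7,780 = 3,902 kg; Δv = 332×9.80665×ln(2.994) = 3255.8×1.0966 ≈ 3570 m/s.
Stage 2: m₀ = 3,233 kg, m_f = 3,233 − 2,480 = 753 kg; Δv = 331×9.80665×ln(4.293) = 3246.0×1.4571 ≈ 4730 m/s.
Total Δv = 3570 + 4730 = 8300 m/s.

Δv ≈ 8300 m/s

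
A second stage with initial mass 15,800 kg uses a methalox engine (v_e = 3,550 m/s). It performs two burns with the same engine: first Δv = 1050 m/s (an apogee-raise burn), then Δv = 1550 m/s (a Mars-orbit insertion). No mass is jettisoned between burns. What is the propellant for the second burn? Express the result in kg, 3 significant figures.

propellant for the second burn ≈ 4160 kg

After the first burn: m = 15800 × exp(−1050/3550.0) = 15800 × 0.74396 = 11,754.6 kg.
After the second burn: m = 11,754.6 × exp(−1550/3550.0) = 11,754.6 × 0.64622 = 7,596.06 kg.
Second-burn propellant = 11,754.6 − 7,596.06 = 4,158.54 kg.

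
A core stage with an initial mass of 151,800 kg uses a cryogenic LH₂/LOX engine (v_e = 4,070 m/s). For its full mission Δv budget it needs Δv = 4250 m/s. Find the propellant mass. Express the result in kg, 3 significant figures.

propellant mass ≈ 98400 kg

m₀/m_f = exp(Δv / v_e) = exp(4250 / 4070.0) = exp(1.0442) = 2.8412.
m_f = 151,800 / 2.8412 = 53,428.1 kg, so propellant = m₀ − m_f = 151,800 − 53,428.1 = 98,371.9 kg.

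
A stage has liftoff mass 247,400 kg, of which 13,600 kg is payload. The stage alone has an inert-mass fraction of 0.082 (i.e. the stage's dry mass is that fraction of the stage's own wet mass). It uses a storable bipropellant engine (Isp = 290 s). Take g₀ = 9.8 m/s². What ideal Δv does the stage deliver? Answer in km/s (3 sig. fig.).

Δv ≈ 5.74 km/s

Stage wet mass = m₀ − payload = 247,400 − 13,600 = 233,800 kg.
Stage dry mass = ε × stage wet mass = 0.082 × 233,800 = 19,171.6 kg.
Burnout mass m_f = stage dry + payload = 19,171.6 + 13,600 = 32,771.6 kg.
v_e = Isp · g₀ = 290 × 9.8 = 2842.0 m/s.
Rocket equation: Δv = v_e · ln(247,400/32,771.6) = 2842.0 × ln(7.549) = 2842.0 × 2.0214 ≈ 5745 m/s.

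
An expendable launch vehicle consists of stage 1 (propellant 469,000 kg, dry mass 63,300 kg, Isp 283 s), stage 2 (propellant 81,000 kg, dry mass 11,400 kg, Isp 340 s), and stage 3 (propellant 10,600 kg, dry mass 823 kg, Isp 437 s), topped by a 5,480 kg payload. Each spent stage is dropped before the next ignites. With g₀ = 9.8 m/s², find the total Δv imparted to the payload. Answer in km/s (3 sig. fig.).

Ignition mass of stage 1 = 469,000+63,300 + 81,000+11,400 + 10,600+823 + 5,480 = 641,603 kg.
Stage 1: m₀ = 641,603 kg, m_f = 641,603 − 469,000 = 172,603 kg; Δv = 283×9.8×ln(3.717) = 2773.4×1.3130 ≈ 3641 m/s.
Stage 2: m₀ = 109,303 kg, m_f = 109,303 − 81,000 = 28,303 kg; Δv = 340×9.8×ln(3.862) = 3332.0×1.3512 ≈ 4502 m/s.
Stage 3: m₀ = 16,903 kg, m_f = 16,903 − 10,600 = 6,303 kg; Δv = 437×9.8×ln(2.682) = 4282.6×0.9865 ≈ 4225 m/s.
Total Δv = 3641 + 4502 + 4225 = 12368 m/s.

Δv ≈ 12.4 km/s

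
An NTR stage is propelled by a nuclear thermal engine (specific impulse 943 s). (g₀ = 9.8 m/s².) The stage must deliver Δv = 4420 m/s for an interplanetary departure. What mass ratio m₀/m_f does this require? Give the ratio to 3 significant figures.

mass ratio ≈ 1.61

v_e = Isp · g₀ = 943 × 9.8 = 9241.4 m/s.
Using Δv = v_e ln(m₀/m_f): m₀/m_f = exp(Δv / v_e) = exp(4420 / 9241.4) = exp(0.4783) = 1.6133.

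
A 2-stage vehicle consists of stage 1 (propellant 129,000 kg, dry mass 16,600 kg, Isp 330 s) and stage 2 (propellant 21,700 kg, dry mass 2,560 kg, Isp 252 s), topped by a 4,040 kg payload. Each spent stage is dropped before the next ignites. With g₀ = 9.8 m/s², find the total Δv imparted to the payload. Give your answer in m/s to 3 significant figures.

Ignition mass of stage 1 = 129,000+16,600 + 21,700+2,560 + 4,040 = 173,900 kg.
Stage 1: m₀ = 173,900 kg, m_f = 173,900 − 129,000 = 44,900 kg; Δv = 330×9.8×ln(3.873) = 3234.0×1.3540 ≈ 4379 m/s.
Stage 2: m₀ = 28,300 kg, m_f = 28,300 − 21,700 = 6,600 kg; Δv = 252×9.8×ln(4.288) = 2469.6×1.4558 ≈ 3595 m/s.
Total Δv = 4379 + 3595 = 7974 m/s.

Δv ≈ 7970 m/s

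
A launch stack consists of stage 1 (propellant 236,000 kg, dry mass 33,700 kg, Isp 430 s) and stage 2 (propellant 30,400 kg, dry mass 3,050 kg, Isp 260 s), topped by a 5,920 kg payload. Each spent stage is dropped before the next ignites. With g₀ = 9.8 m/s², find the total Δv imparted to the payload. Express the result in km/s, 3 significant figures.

Δv ≈ 9.85 km/s

Ignition mass of stage 1 = 236,000+33,700 + 30,400+3,050 + 5,920 = 309,070 kg.
Stage 1: m₀ = 309,070 kg, m_f = 309,070 − 236,000 = 73,070 kg; Δv = 430×9.8×ln(4.23) = 4214.0×1.4421 ≈ 6077 m/s.
Stage 2: m₀ = 39,370 kg, m_f = 39,370 − 30,400 = 8,970 kg; Δv = 260×9.8×ln(4.389) = 2548.0×1.4791 ≈ 3769 m/s.
Total Δv = 6077 + 3769 = 9846 m/s.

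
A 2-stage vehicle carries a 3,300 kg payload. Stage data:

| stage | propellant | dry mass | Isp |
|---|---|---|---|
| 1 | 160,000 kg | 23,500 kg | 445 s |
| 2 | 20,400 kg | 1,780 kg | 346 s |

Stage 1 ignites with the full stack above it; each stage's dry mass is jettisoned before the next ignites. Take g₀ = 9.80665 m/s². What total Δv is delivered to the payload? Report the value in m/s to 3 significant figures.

Ignition mass of stage 1 = 160,000+23,500 + 20,400+1,780 + 3,300 = 208,980 kg.
Stage 1: m₀ = 208,980 kg, m_f = 208,980 − 160,000 = 48,980 kg; Δv = 445×9.80665×ln(4.267) = 4364.0×1.4508 ≈ 6331 m/s.
Stage 2: m₀ = 25,480 kg, m_f = 25,480 − 20,400 = 5,080 kg; Δv = 346×9.80665×ln(5.016) = 3393.1×1.6126 ≈ 5472 m/s.
Total Δv = 6331 + 5472 = 11803 m/s.

Δv ≈ 11800 m/s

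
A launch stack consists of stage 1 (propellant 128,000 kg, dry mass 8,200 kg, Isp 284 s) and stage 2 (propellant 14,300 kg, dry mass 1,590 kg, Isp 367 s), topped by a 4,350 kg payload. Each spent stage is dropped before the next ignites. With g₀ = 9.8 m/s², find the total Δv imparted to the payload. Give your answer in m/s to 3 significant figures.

Ignition mass of stage 1 = 128,000+8,200 + 14,300+1,590 + 4,350 = 156,440 kg.
Stage 1: m₀ = 156,440 kg, m_f = 156,440 − 128,000 = 28,440 kg; Δv = 284×9.8×ln(5.501) = 2783.2×1.7049 ≈ 4745 m/s.
Stage 2: m₀ = 20,240 kg, m_f = 20,240 − 14,300 = 5,940 kg; Δv = 367×9.8×ln(3.407) = 3596.6×1.2260 ≈ 4409 m/s.
Total Δv = 4745 + 4409 = 9154 m/s.

Δv ≈ 9150 m/s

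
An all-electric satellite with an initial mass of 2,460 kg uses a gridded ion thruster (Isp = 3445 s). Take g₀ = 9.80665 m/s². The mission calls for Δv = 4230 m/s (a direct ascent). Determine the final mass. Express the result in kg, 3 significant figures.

final mass ≈ 2170 kg

v_e = Isp · g₀ = 3445 × 9.80665 = 33783.9 m/s.
From the ideal rocket equation, m₀/m_f = exp(Δv / v_e) = exp(4230 / 33783.9) = exp(0.1252) = 1.1334.
m_f = m₀ / 1.1334 = 2,460 / 1.1334 = 2,170.46 kg.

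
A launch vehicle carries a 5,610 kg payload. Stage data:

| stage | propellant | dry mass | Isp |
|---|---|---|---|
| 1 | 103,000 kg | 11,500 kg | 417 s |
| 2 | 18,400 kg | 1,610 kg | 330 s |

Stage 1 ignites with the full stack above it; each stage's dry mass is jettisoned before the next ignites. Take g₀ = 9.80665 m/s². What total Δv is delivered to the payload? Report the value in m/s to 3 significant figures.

Ignition mass of stage 1 = 103,000+11,500 + 18,400+1,610 + 5,610 = 140,120 kg.
Stage 1: m₀ = 140,120 kg, m_f = 140,120 − 103,000 = 37,120 kg; Δv = 417×9.80665×ln(3.775) = 4089.4×1.3283 ≈ 5432 m/s.
Stage 2: m₀ = 25,620 kg, m_f = 25,620 − 18,400 = 7,220 kg; Δv = 330×9.80665×ln(3.548) = 3236.2×1.2665 ≈ 4099 m/s.
Total Δv = 5432 + 4099 = 9531 m/s.

Δv ≈ 9530 m/s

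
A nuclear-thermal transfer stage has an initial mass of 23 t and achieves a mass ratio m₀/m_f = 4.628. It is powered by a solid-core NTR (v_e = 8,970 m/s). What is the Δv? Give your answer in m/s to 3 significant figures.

Δv = v_e · ln(4.628) = 8970.0 × 1.5321 ≈ 13743.2 m/s.

Δv ≈ 13700 m/s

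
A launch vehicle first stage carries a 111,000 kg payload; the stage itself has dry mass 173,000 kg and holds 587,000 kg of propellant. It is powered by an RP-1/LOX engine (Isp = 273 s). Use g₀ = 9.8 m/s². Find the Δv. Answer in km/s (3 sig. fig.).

v_e = Isp · g₀ = 273 × 9.8 = 2675.4 m/s.
m₀ = payload + dry + propellant = 111,000 + 173,000 + 587,000 = 871,000 kg.
m_f = payload + dry = 111,000 + 173,000 = 284,000 kg.
Using Δv = v_e ln(m₀/m_f): Δv = v_e · ln(m₀/m_f) = 2675.4 × ln(3.067) = 2675.4 × 1.1207 ≈ 2998.2 m/s.

Δv ≈ 3.00 km/s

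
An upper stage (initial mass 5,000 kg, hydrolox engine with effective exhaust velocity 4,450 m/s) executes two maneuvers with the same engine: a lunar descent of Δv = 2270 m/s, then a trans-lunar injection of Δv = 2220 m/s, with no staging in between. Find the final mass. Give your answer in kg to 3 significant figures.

After the first burn: m = 5000 × exp(−2270/4450.0) = 5000 × 0.60043 = 3,002.15 kg.
After the second burn: m = 3,002.15 × exp(−2220/4450.0) = 3,002.15 × 0.60721 = 1,822.94 kg.

final mass ≈ 1820 kg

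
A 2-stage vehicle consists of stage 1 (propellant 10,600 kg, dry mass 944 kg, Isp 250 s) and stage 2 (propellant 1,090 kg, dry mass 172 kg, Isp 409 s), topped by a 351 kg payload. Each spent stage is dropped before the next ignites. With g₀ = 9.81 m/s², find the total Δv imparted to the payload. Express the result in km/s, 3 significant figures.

Δv ≈ 8.54 km/s

Ignition mass of stage 1 = 10,600+944 + 1,090+172 + 351 = 13,157 kg.
Stage 1: m₀ = 13,157 kg, m_f = 13,157 − 10,600 = 2,557 kg; Δv = 250×9.81×ln(5.145) = 2452.5×1.6381 ≈ 4017 m/s.
Stage 2: m₀ = 1,613 kg, m_f = 1,613 − 1,090 = 523 kg; Δv = 409×9.81×ln(3.084) = 4012.3×1.1263 ≈ 4519 m/s.
Total Δv = 4017 + 4519 = 8536 m/s.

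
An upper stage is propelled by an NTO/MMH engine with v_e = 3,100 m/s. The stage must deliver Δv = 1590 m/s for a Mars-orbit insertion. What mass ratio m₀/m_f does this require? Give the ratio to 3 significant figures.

m₀/m_f = exp(Δv / v_e) = exp(1590 / 3100.0) = exp(0.5129) = 1.6701.

mass ratio ≈ 1.67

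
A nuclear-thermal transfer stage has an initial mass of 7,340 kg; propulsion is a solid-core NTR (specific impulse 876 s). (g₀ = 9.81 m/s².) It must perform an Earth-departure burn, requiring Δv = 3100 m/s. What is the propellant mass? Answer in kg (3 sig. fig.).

propellant mass ≈ 2220 kg

v_e = Isp · g₀ = 876 × 9.81 = 8593.6 m/s.
By the Tsiolkovsky rocket equation, m₀/m_f = exp(Δv / v_e) = exp(3100 / 8593.6) = exp(0.3607) = 1.4344.
m_f = 7,340 / 1.4344 = 5,117.12 kg, so propellant = m₀ − m_f = 7,340 − 5,117.12 = 2,222.88 kg.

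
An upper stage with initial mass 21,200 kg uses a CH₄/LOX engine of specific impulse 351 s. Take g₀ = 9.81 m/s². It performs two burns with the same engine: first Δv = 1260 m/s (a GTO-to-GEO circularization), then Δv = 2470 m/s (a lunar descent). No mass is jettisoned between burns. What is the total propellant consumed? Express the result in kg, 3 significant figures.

v_e = Isp · g₀ = 351 × 9.81 = 3443.3 m/s.
After the first burn: m = 21200 × exp(−1260/3443.3) = 21200 × 0.69355 = 14,703.3 kg.
After the second burn: m = 14,703.3 × exp(−2470/3443.3) = 14,703.3 × 0.48805 = 7,175.95 kg.
Total propellant = m₀ − m_final = 21200 − 7,175.95 = 14,024.05 kg.

total propellant consumed ≈ 14000 kg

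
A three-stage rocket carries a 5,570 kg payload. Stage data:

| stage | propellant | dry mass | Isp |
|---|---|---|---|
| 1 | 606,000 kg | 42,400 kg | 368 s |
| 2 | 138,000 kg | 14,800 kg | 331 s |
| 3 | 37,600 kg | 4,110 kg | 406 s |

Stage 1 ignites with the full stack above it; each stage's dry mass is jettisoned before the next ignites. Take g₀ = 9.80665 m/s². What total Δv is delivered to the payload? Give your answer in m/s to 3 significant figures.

Ignition mass of stage 1 = 606,000+42,400 + 138,000+14,800 + 37,600+4,110 + 5,570 = 848,480 kg.
Stage 1: m₀ = 848,480 kg, m_f = 848,480 − 606,000 = 242,480 kg; Δv = 368×9.80665×ln(3.499) = 3608.8×1.2525 ≈ 4520 m/s.
Stage 2: m₀ = 200,080 kg, m_f = 200,080 − 138,000 = 62,080 kg; Δv = 331×9.80665×ln(3.223) = 3246.0×1.1703 ≈ 3799 m/s.
Stage 3: m₀ = 47,280 kg, m_f = 47,280 − 37,600 = 9,680 kg; Δv = 406×9.80665×ln(4.884) = 3981.5×1.5860 ≈ 6315 m/s.
Total Δv = 4520 + 3799 + 6315 = 14634 m/s.

Δv ≈ 14600 m/s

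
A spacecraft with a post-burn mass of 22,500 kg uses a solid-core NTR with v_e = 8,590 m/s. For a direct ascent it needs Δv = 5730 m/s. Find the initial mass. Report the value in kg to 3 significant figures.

By the Tsiolkovsky rocket equation, m₀/m_f = exp(Δv / v_e) = exp(5730 / 8590.0) = exp(0.6671) = 1.9485.
m₀ = m_f × 1.9485 = 22,500 × 1.9485 = 43,841.3 kg.

initial mass ≈ 43800 kg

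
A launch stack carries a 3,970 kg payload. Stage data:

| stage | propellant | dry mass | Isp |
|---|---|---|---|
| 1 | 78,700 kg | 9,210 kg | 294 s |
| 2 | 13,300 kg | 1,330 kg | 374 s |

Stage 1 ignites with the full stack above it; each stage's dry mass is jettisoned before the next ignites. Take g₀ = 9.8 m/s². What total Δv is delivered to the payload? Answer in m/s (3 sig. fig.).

Ignition mass of stage 1 = 78,700+9,210 + 13,300+1,330 + 3,970 = 106,510 kg.
Stage 1: m₀ = 106,510 kg, m_f = 106,510 − 78,700 = 27,810 kg; Δv = 294×9.8×ln(3.83) = 2881.2×1.3428 ≈ 3869 m/s.
Stage 2: m₀ = 18,600 kg, m_f = 18,600 − 13,300 = 5,300 kg; Δv = 374×9.8×ln(3.509) = 3665.2×1.2555 ≈ 4601 m/s.
Total Δv = 3869 + 4601 = 8470 m/s.

Δv ≈ 8470 m/s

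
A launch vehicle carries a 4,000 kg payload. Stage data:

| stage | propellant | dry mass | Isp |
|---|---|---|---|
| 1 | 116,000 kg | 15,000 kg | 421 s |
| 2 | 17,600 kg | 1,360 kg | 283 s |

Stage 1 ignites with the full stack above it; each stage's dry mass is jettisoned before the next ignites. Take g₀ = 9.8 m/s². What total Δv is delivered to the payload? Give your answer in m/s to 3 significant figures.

Ignition mass of stage 1 = 116,000+15,000 + 17,600+1,360 + 4,000 = 153,960 kg.
Stage 1: m₀ = 153,960 kg, m_f = 153,960 − 116,000 = 37,960 kg; Δv = 421×9.8×ln(4.056) = 4125.8×1.4002 ≈ 5777 m/s.
Stage 2: m₀ = 22,960 kg, m_f = 22,960 − 17,600 = 5,360 kg; Δv = 283×9.8×ln(4.284) = 2773.4×1.4548 ≈ 4035 m/s.
Total Δv = 5777 + 4035 = 9812 m/s.

Δv ≈ 9810 m/s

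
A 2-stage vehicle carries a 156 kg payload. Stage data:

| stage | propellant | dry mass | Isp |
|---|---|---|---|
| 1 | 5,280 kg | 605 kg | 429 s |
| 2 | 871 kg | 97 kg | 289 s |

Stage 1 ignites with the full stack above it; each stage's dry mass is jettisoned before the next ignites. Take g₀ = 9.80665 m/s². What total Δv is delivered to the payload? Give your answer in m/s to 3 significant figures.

Δv ≈ 10100 m/s

Ignition mass of stage 1 = 5,280+605 + 871+97 + 156 = 7,009 kg.
Stage 1: m₀ = 7,009 kg, m_f = 7,009 − 5,280 = 1,729 kg; Δv = 429×9.80665×ln(4.054) = 4207.1×1.3997 ≈ 5888 m/s.
Stage 2: m₀ = 1,124 kg, m_f = 1,124 − 871 = 253 kg; Δv = 289×9.80665×ln(4.443) = 2834.1×1.4913 ≈ 4226 m/s.
Total Δv = 5888 + 4226 = 10114 m/s.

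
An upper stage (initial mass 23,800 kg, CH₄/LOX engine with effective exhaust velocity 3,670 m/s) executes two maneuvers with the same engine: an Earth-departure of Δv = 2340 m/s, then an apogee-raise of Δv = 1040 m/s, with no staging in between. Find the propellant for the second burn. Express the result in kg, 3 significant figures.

propellant for the second burn ≈ 3100 kg

After the first burn: m = 23800 × exp(−2340/3670.0) = 23800 × 0.52856 = 12,579.7 kg.
After the second burn: m = 12,579.7 × exp(−1040/3670.0) = 12,579.7 × 0.75323 = 9,475.41 kg.
Second-burn propellant = 12,579.7 − 9,475.41 = 3,104.29 kg.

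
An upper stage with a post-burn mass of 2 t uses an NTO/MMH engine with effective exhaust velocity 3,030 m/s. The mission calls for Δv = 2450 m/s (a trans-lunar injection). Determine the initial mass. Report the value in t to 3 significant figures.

initial mass ≈ 4.49 t

From the ideal rocket equation, m₀/m_f = exp(Δv / v_e) = exp(2450 / 3030.0) = exp(0.8086) = 2.2447.
m₀ = m_f × 2.2447 = 2 × 2.2447 = 4.4894 t.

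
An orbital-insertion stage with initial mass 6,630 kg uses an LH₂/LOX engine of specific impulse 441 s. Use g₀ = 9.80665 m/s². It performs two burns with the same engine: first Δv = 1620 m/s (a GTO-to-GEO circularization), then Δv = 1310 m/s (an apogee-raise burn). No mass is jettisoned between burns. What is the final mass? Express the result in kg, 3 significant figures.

final mass ≈ 3370 kg

v_e = Isp · g₀ = 441 × 9.80665 = 4324.7 m/s.
After the first burn: m = 6630 × exp(−1620/4324.7) = 6630 × 0.68757 = 4,558.59 kg.
After the second burn: m = 4,558.59 × exp(−1310/4324.7) = 4,558.59 × 0.73867 = 3,367.29 kg.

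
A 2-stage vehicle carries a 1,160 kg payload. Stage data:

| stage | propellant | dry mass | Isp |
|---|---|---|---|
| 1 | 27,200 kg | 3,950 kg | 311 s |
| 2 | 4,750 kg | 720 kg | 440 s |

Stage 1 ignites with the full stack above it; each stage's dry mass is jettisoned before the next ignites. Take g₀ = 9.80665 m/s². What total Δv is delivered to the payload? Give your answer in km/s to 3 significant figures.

Δv ≈ 9.32 km/s

Ignition mass of stage 1 = 27,200+3,950 + 4,750+720 + 1,160 = 37,780 kg.
Stage 1: m₀ = 37,780 kg, m_f = 37,780 − 27,200 = 10,580 kg; Δv = 311×9.80665×ln(3.571) = 3049.9×1.2728 ≈ 3882 m/s.
Stage 2: m₀ = 6,630 kg, m_f = 6,630 − 4,750 = 1,880 kg; Δv = 440×9.80665×ln(3.527) = 4314.9×1.2603 ≈ 5438 m/s.
Total Δv = 3882 + 5438 = 9320 m/s.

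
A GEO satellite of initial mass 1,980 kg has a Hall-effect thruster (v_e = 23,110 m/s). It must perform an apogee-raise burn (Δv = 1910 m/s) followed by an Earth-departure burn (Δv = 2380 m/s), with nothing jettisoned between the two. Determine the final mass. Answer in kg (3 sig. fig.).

final mass ≈ 1640 kg

After the first burn: m = 1980 × exp(−1910/23110.0) = 1980 × 0.92067 = 1,822.93 kg.
After the second burn: m = 1,822.93 × exp(−2380/23110.0) = 1,822.93 × 0.90214 = 1,644.54 kg.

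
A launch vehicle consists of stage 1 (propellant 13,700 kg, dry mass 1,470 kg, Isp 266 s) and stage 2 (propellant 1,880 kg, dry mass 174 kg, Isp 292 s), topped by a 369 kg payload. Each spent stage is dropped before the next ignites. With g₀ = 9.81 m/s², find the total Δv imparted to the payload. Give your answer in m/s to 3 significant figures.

Ignition mass of stage 1 = 13,700+1,470 + 1,880+174 + 369 = 17,593 kg.
Stage 1: m₀ = 17,593 kg, m_f = 17,593 − 13,700 = 3,893 kg; Δv = 266×9.81×ln(4.519) = 2609.5×1.5083 ≈ 3936 m/s.
Stage 2: m₀ = 2,423 kg, m_f = 2,423 − 1,880 = 543 kg; Δv = 292×9.81×ln(4.462) = 2864.5×1.4957 ≈ 4284 m/s.
Total Δv = 3936 + 4284 = 8220 m/s.

Δv ≈ 8220 m/s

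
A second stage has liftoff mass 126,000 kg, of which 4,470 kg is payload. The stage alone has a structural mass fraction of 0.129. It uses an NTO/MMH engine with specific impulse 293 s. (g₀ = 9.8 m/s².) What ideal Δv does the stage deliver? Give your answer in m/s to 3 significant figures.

Δv ≈ 5260 m/s

Stage wet mass = m₀ − payload = 126,000 − 4,470 = 121,530 kg.
Stage dry mass = ε × stage wet mass = 0.129 × 121,530 = 15,677.4 kg.
Burnout mass m_f = stage dry + payload = 15,677.4 + 4,470 = 20,147.4 kg.
v_e = Isp · g₀ = 293 × 9.8 = 2871.4 m/s.
Δv = v_e · ln(126,000/20,147.4) = 2871.4 × ln(6.254) = 2871.4 × 1.8332 ≈ 5264 m/s.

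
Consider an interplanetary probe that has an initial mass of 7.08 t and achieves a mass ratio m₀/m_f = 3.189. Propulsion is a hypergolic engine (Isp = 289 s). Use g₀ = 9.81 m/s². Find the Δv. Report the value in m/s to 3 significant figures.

v_e = Isp · g₀ = 289 × 9.81 = 2835.1 m/s.
By the Tsiolkovsky rocket equation, Δv = v_e · ln(3.189) = 2835.1 × 1.1597 ≈ 3287.9 m/s.

Δv ≈ 3290 m/s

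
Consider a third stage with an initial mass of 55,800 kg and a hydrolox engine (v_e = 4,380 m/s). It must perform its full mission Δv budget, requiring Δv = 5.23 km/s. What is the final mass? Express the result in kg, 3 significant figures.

final mass ≈ 16900 kg

Using Δv = v_e ln(m₀/m_f): m₀/m_f = exp(Δv / v_e) = exp(5230 / 4380.0) = exp(1.1941) = 3.3005.
m_f = m₀ / 3.3005 = 55,800 / 3.3005 = 16,906.5 kg.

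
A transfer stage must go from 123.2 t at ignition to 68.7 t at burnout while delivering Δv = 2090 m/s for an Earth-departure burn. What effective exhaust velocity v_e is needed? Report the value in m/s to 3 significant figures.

ln(m₀/m_f) = ln(123200/68700) = ln(1.793) = 0.5841.
Rocket equation: v_e = Δv / ln(m₀/m_f) = 2090 / 0.5841 = 3578.4 m/s.

v_e ≈ 3580 m/s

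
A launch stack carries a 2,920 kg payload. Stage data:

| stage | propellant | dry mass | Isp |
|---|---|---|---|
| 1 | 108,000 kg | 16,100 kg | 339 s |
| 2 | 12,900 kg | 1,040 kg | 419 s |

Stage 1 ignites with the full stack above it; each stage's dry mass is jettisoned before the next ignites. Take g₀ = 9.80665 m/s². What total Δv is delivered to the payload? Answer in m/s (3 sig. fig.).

Ignition mass of stage 1 = 108,000+16,100 + 12,900+1,040 + 2,920 = 140,960 kg.
Stage 1: m₀ = 140,960 kg, m_f = 140,960 − 108,000 = 32,960 kg; Δv = 339×9.80665×ln(4.277) = 3324.5×1.4532 ≈ 4831 m/s.
Stage 2: m₀ = 16,860 kg, m_f = 16,860 − 12,900 = 3,960 kg; Δv = 419×9.80665×ln(4.258) = 4109.0×1.4487 ≈ 5953 m/s.
Total Δv = 4831 + 5953 = 10784 m/s.

Δv ≈ 10800 m/s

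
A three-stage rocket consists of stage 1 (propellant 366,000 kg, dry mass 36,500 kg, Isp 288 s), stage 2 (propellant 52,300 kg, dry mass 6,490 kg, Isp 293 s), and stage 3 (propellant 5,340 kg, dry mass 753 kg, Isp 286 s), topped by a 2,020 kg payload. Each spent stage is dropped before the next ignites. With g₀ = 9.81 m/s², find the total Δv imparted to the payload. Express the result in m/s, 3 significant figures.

Δv ≈ 11700 m/s

Ignition mass of stage 1 = 366,000+36,500 + 52,300+6,490 + 5,340+753 + 2,020 = 469,403 kg.
Stage 1: m₀ = 469,403 kg, m_f = 469,403 − 366,000 = 103,403 kg; Δv = 288×9.81×ln(4.54) = 2825.3×1.5128 ≈ 4274 m/s.
Stage 2: m₀ = 66,903 kg, m_f = 66,903 − 52,300 = 14,603 kg; Δv = 293×9.81×ln(4.581) = 2874.3×1.5220 ≈ 4375 m/s.
Stage 3: m₀ = 8,113 kg, m_f = 8,113 − 5,340 = 2,773 kg; Δv = 286×9.81×ln(2.926) = 2805.7×1.0735 ≈ 3012 m/s.
Total Δv = 4274 + 4375 + 3012 = 11661 m/s.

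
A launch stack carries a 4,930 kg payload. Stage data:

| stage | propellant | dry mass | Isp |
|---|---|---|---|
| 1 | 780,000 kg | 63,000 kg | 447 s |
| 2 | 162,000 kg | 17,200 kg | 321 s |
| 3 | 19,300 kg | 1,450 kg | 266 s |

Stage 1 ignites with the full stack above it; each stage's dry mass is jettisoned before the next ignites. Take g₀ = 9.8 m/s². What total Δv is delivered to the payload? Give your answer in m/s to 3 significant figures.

Δv ≈ 14500 m/s

Ignition mass of stage 1 = 780,000+63,000 + 162,000+17,200 + 19,300+1,450 + 4,930 = 1,047,880 kg.
Stage 1: m₀ = 1,047,880 kg, m_f = 1,047,880 − 780,000 = 267,880 kg; Δv = 447×9.8×ln(3.912) = 4380.6×1.3640 ≈ 5975 m/s.
Stage 2: m₀ = 204,880 kg, m_f = 204,880 − 162,000 = 42,880 kg; Δv = 321×9.8×ln(4.778) = 3145.8×1.5640 ≈ 4920 m/s.
Stage 3: m₀ = 25,680 kg, m_f = 25,680 − 19,300 = 6,380 kg; Δv = 266×9.8×ln(4.025) = 2606.8×1.3925 ≈ 3630 m/s.
Total Δv = 5975 + 4920 + 3630 = 14525 m/s.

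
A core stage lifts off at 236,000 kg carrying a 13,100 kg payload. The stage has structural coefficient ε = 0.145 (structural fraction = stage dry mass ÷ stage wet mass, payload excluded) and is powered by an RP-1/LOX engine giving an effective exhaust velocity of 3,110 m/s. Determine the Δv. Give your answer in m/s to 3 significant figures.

Δv ≈ 5120 m/s

Stage wet mass = m₀ − payload = 236,000 − 13,100 = 222,900 kg.
Stage dry mass = ε × stage wet mass = 0.145 × 222,900 = 32,320.5 kg.
Burnout mass m_f = stage dry + payload = 32,320.5 + 13,100 = 45,420.5 kg.
Rocket equation: Δv = v_e · ln(236,000/45,420.5) = 3110.0 × ln(5.196) = 3110.0 × 1.6479 ≈ 5125 m/s.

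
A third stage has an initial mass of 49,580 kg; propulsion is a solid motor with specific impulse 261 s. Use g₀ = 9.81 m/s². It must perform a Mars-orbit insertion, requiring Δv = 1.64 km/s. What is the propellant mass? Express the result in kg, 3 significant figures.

v_e = Isp · g₀ = 261 × 9.81 = 2560.4 m/s.
Using Δv = v_e ln(m₀/m_f): m₀/m_f = exp(Δv / v_e) = exp(1640 / 2560.4) = exp(0.6405) = 1.8975.
m_f = 49,580 / 1.8975 = 26,129.1 kg, so propellant = m₀ − m_f = 49,580 − 26,129.1 = 23,450.9 kg.

propellant mass ≈ 23500 kg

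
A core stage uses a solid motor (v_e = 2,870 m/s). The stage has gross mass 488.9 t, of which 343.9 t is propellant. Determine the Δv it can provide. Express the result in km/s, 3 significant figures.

Δv ≈ 3.49 km/s

m_f = m₀ − m_prop = 488.9 − 343.9 = 145 t.
By the Tsiolkovsky rocket equation, Δv = v_e · ln(m₀/m_f) = 2870.0 × ln(3.372) = 2870.0 × 1.2154 ≈ 3488.3 m/s.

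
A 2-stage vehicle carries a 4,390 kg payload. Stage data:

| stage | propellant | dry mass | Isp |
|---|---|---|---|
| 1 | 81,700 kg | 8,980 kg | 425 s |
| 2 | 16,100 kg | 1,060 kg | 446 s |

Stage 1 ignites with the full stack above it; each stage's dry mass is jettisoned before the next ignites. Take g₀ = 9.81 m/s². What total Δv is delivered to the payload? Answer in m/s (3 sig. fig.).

Ignition mass of stage 1 = 81,700+8,980 + 16,100+1,060 + 4,390 = 112,230 kg.
Stage 1: m₀ = 112,230 kg, m_f = 112,230 − 81,700 = 30,530 kg; Δv = 425×9.81×ln(3.676) = 4169.2×1.3018 ≈ 5428 m/s.
Stage 2: m₀ = 21,550 kg, m_f = 21,550 − 16,100 = 5,450 kg; Δv = 446×9.81×ln(3.954) = 4375.3×1.3748 ≈ 6015 m/s.
Total Δv = 5428 + 6015 = 11443 m/s.

Δv ≈ 11400 m/s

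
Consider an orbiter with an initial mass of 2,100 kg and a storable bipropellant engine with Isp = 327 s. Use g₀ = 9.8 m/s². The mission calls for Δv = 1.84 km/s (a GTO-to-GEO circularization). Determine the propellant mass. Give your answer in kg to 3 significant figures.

propellant mass ≈ 917 kg

v_e = Isp · g₀ = 327 × 9.8 = 3204.6 m/s.
Rocket equation: m₀/m_f = exp(Δv / v_e) = exp(1840 / 3204.6) = exp(0.5742) = 1.7757.
m_f = 2,100 / 1.7757 = 1,182.63 kg, so propellant = m₀ − m_f = 2,100 − 1,182.63 = 917.37 kg.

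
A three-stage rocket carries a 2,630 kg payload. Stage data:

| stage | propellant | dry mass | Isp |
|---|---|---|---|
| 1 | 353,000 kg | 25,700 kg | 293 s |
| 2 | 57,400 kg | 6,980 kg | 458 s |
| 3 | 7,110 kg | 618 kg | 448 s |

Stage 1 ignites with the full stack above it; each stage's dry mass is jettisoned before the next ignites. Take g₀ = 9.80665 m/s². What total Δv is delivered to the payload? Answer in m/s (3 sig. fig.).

Δv ≈ 16000 m/s

Ignition mass of stage 1 = 353,000+25,700 + 57,400+6,980 + 7,110+618 + 2,630 = 453,438 kg.
Stage 1: m₀ = 453,438 kg, m_f = 453,438 − 353,000 = 100,438 kg; Δv = 293×9.80665×ln(4.515) = 2873.3×1.5073 ≈ 4331 m/s.
Stage 2: m₀ = 74,738 kg, m_f = 74,738 − 57,400 = 17,338 kg; Δv = 458×9.80665×ln(4.311) = 4491.4×1.4611 ≈ 6562 m/s.
Stage 3: m₀ = 10,358 kg, m_f = 10,358 − 7,110 = 3,248 kg; Δv = 448×9.80665×ln(3.189) = 4393.4×1.1597 ≈ 5095 m/s.
Total Δv = 4331 + 6562 + 5095 = 15988 m/s.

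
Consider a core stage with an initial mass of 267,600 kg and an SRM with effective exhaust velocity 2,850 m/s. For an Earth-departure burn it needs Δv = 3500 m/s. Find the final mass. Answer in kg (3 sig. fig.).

m₀/m_f = exp(Δv / v_e) = exp(3500 / 2850.0) = exp(1.2281) = 3.4146.
m_f = m₀ / 3.4146 = 267,600 / 3.4146 = 78,369.4 kg.

final mass ≈ 78400 kg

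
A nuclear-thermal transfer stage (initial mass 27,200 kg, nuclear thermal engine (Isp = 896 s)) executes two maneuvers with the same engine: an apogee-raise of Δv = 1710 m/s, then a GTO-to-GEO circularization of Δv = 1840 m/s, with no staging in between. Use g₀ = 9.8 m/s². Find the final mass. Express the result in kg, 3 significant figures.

v_e = Isp · g₀ = 896 × 9.8 = 8780.8 m/s.
After the first burn: m = 27200 × exp(−1710/8780.8) = 27200 × 0.82305 = 22,387 kg.
After the second burn: m = 22,387 × exp(−1840/8780.8) = 22,387 × 0.81095 = 18,154.7 kg.

final mass ≈ 18200 kg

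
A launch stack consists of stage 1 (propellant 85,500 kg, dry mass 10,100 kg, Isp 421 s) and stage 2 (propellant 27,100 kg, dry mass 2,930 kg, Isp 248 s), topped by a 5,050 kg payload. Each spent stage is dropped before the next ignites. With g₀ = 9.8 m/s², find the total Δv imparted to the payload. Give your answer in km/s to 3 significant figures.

Δv ≈ 7.98 km/s

Ignition mass of stage 1 = 85,500+10,100 + 27,100+2,930 + 5,050 = 130,680 kg.
Stage 1: m₀ = 130,680 kg, m_f = 130,680 − 85,500 = 45,180 kg; Δv = 421×9.8×ln(2.892) = 4125.8×1.0621 ≈ 4382 m/s.
Stage 2: m₀ = 35,080 kg, m_f = 35,080 − 27,100 = 7,980 kg; Δv = 248×9.8×ln(4.396) = 2430.4×1.4807 ≈ 3599 m/s.
Total Δv = 4382 + 3599 = 7981 m/s.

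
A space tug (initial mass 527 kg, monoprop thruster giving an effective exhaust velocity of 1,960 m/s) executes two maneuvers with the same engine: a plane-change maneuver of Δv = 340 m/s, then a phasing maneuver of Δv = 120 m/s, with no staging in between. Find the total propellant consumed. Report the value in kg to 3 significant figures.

After the first burn: m = 527 × exp(−340/1960.0) = 527 × 0.84074 = 443.07 kg.
After the second burn: m = 443.07 × exp(−120/1960.0) = 443.07 × 0.94061 = 416.756 kg.
Total propellant = m₀ − m_final = 527 − 416.756 = 110.244 kg.

total propellant consumed ≈ 110 kg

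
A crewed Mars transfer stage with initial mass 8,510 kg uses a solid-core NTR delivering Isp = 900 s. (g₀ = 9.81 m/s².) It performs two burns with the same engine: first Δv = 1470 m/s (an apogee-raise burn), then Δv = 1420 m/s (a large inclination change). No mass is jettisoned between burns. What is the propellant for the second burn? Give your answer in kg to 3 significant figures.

propellant for the second burn ≈ 1070 kg

v_e = Isp · g₀ = 900 × 9.81 = 8829.0 m/s.
After the first burn: m = 8510 × exp(−1470/8829.0) = 8510 × 0.84663 = 7,204.82 kg.
After the second burn: m = 7,204.82 × exp(−1420/8829.0) = 7,204.82 × 0.85143 = 6,134.4 kg.
Second-burn propellant = 7,204.82 − 6,134.4 = 1,070.42 kg.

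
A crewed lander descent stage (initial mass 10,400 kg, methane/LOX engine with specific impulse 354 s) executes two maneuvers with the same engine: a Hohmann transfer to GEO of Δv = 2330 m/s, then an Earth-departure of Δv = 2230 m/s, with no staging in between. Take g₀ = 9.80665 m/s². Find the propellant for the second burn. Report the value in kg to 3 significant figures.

v_e = Isp · g₀ = 354 × 9.80665 = 3471.6 m/s.
After the first burn: m = 10400 × exp(−2330/3471.6) = 10400 × 0.51111 = 5,315.54 kg.
After the second burn: m = 5,315.54 × exp(−2230/3471.6) = 5,315.54 × 0.52605 = 2,796.24 kg.
Second-burn propellant = 5,315.54 − 2,796.24 = 2,519.3 kg.

propellant for the second burn ≈ 2520 kg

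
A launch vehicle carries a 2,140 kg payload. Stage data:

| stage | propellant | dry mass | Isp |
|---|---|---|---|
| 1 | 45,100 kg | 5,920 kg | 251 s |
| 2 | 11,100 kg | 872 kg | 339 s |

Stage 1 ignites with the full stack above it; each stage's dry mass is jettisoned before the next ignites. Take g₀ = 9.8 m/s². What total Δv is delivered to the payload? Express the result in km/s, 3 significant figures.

Δv ≈ 8.03 km/s

Ignition mass of stage 1 = 45,100+5,920 + 11,100+872 + 2,140 = 65,132 kg.
Stage 1: m₀ = 65,132 kg, m_f = 65,132 − 45,100 = 20,032 kg; Δv = 251×9.8×ln(3.251) = 2459.8×1.1791 ≈ 2900 m/s.
Stage 2: m₀ = 14,112 kg, m_f = 14,112 − 11,100 = 3,012 kg; Δv = 339×9.8×ln(4.685) = 3322.2×1.5444 ≈ 5131 m/s.
Total Δv = 2900 + 5131 = 8031 m/s.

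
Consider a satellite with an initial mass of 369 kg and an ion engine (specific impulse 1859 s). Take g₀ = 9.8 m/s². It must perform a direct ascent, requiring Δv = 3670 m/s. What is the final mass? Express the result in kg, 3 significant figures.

v_e = Isp · g₀ = 1859 × 9.8 = 18218.2 m/s.
By the Tsiolkovsky rocket equation, m₀/m_f = exp(Δv / v_e) = exp(3670 / 18218.2) = exp(0.2014) = 1.2232.
m_f = m₀ / 1.2232 = 369 / 1.2232 = 301.668 kg.

final mass ≈ 302 kg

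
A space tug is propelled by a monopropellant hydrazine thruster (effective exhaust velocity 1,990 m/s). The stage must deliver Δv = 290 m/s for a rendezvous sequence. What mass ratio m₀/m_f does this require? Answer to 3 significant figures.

m₀/m_f = exp(Δv / v_e) = exp(290 / 1990.0) = exp(0.1457) = 1.1569.

mass ratio ≈ 1.16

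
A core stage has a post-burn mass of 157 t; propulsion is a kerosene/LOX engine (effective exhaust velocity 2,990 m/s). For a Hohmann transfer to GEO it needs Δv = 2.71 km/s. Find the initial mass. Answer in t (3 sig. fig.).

Using Δv = v_e ln(m₀/m_f): m₀/m_f = exp(Δv / v_e) = exp(2710 / 2990.0) = exp(0.9064) = 2.4753.
m₀ = m_f × 2.4753 = 157 × 2.4753 = 388.622 t.

initial mass ≈ 389 t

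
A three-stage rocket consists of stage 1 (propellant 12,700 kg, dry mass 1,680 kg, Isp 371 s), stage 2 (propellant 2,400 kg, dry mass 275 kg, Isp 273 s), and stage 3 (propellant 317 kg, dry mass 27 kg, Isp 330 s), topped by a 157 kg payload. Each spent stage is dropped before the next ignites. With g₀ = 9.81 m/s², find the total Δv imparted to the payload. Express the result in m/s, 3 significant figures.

Ignition mass of stage 1 = 12,700+1,680 + 2,400+275 + 317+27 + 157 = 17,556 kg.
Stage 1: m₀ = 17,556 kg, m_f = 17,556 − 12,700 = 4,856 kg; Δv = 371×9.81×ln(3.615) = 3639.5×1.2852 ≈ 4677 m/s.
Stage 2: m₀ = 3,176 kg, m_f = 3,176 − 2,400 = 776 kg; Δv = 273×9.81×ln(4.093) = 2678.1×1.4092 ≈ 3774 m/s.
Stage 3: m₀ = 501 kg, m_f = 501 − 317 = 184 kg; Δv = 330×9.81×ln(2.723) = 3237.3×1.0017 ≈ 3243 m/s.
Total Δv = 4677 + 3774 + 3243 = 11694 m/s.

Δv ≈ 11700 m/s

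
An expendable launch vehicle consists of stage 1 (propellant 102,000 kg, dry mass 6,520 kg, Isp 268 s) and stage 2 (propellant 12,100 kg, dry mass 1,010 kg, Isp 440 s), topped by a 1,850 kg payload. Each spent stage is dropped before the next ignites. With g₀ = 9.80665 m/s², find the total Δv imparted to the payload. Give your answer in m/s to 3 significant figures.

Δv ≈ 11700 m/s

Ignition mass of stage 1 = 102,000+6,520 + 12,100+1,010 + 1,850 = 123,480 kg.
Stage 1: m₀ = 123,480 kg, m_f = 123,480 − 102,000 = 21,480 kg; Δv = 268×9.80665×ln(5.749) = 2628.2×1.7490 ≈ 4597 m/s.
Stage 2: m₀ = 14,960 kg, m_f = 14,960 − 12,100 = 2,860 kg; Δv = 440×9.80665×ln(5.231) = 4314.9×1.6546 ≈ 7139 m/s.
Total Δv = 4597 + 7139 = 11736 m/s.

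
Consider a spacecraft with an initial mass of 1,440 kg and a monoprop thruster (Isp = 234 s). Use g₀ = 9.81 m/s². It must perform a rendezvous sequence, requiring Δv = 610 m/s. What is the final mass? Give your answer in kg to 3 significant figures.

v_e = Isp · g₀ = 234 × 9.81 = 2295.5 m/s.
m₀/m_f = exp(Δv / v_e) = exp(610 / 2295.5) = exp(0.2657) = 1.3044.
m_f = m₀ / 1.3044 = 1,440 / 1.3044 = 1,103.96 kg.

final mass ≈ 1100 kg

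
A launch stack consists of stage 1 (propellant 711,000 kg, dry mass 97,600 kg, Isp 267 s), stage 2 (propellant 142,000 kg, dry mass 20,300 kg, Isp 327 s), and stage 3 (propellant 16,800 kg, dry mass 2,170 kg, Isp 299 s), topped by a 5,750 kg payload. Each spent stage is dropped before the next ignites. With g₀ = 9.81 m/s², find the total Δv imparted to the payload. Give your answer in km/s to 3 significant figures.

Ignition mass of stage 1 = 711,000+97,600 + 142,000+20,300 + 16,800+2,170 + 5,750 = 995,620 kg.
Stage 1: m₀ = 995,620 kg, m_f = 995,620 − 711,000 = 284,620 kg; Δv = 267×9.81×ln(3.498) = 2619.3×1.2522 ≈ 3280 m/s.
Stage 2: m₀ = 187,020 kg, m_f = 187,020 − 142,000 = 45,020 kg; Δv = 327×9.81×ln(4.154) = 3207.9×1.4241 ≈ 4568 m/s.
Stage 3: m₀ = 24,720 kg, m_f = 24,720 − 16,800 = 7,920 kg; Δv = 299×9.81×ln(3.121) = 2933.2×1.1382 ≈ 3339 m/s.
Total Δv = 3280 + 4568 + 3339 = 11187 m/s.

Δv ≈ 11.2 km/s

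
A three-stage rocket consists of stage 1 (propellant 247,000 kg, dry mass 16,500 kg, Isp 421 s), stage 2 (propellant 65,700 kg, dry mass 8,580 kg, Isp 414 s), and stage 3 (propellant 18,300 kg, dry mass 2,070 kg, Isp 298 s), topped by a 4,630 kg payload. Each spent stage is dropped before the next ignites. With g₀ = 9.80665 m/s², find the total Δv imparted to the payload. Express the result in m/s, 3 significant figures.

Ignition mass of stage 1 = 247,000+16,500 + 65,700+8,580 + 18,300+2,070 + 4,630 = 362,780 kg.
Stage 1: m₀ = 362,780 kg, m_f = 362,780 − 247,000 = 115,780 kg; Δv = 421×9.80665×ln(3.133) = 4128.6×1.1421 ≈ 4715 m/s.
Stage 2: m₀ = 99,280 kg, m_f = 99,280 − 65,700 = 33,580 kg; Δv = 414×9.80665×ln(2.957) = 4060.0×1.0840 ≈ 4401 m/s.
Stage 3: m₀ = 25,000 kg, m_f = 25,000 − 18,300 = 6,700 kg; Δv = 298×9.80665×ln(3.731) = 2922.4×1.3168 ≈ 3848 m/s.
Total Δv = 4715 + 4401 + 3848 = 12964 m/s.

Δv ≈ 13000 m/s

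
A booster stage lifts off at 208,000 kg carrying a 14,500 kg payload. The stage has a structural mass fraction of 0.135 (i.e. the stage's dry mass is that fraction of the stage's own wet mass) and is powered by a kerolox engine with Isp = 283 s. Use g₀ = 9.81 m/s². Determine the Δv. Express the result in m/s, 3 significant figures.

Δv ≈ 4530 m/s

Stage wet mass = m₀ − payload = 208,000 − 14,500 = 193,500 kg.
Stage dry mass = ε × stage wet mass = 0.135 × 193,500 = 26,122.5 kg.
Burnout mass m_f = stage dry + payload = 26,122.5 + 14,500 = 40,622.5 kg.
v_e = Isp · g₀ = 283 × 9.81 = 2776.2 m/s.
Rocket equation: Δv = v_e · ln(208,000/40,622.5) = 2776.2 × ln(5.12) = 2776.2 × 1.6332 ≈ 4534 m/s.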